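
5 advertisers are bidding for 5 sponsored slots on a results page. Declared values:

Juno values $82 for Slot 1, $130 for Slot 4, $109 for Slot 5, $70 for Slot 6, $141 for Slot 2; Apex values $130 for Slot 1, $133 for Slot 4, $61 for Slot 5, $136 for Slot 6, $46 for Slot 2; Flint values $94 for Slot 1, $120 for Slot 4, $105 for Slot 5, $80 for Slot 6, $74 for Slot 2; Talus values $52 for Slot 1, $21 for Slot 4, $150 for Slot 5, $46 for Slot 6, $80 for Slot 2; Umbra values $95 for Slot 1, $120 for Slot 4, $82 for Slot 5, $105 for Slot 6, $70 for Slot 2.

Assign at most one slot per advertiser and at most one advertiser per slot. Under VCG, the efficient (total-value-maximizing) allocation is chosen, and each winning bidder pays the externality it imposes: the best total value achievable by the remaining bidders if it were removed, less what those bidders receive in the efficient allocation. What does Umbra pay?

Umbra pays $6.

Efficient allocation: Juno→Slot 2 ($141), Apex→Slot 1 ($130), Flint→Slot 4 ($120), Talus→Slot 5 ($150), Umbra→Slot 6 ($105); total welfare W = $646.
Umbra receives Slot 6 at value $105, so the others get W − 105 = $541.
Without Umbra: best allocation of the remaining 4 bidders over all 5 slots is Juno→Slot 2 ($141), Apex→Slot 6 ($136), Flint→Slot 4 ($120), Talus→Slot 5 ($150), total $547.
VCG payment = (others' best without Umbra) − (others' welfare with Umbra) = 547 − 541 = $6.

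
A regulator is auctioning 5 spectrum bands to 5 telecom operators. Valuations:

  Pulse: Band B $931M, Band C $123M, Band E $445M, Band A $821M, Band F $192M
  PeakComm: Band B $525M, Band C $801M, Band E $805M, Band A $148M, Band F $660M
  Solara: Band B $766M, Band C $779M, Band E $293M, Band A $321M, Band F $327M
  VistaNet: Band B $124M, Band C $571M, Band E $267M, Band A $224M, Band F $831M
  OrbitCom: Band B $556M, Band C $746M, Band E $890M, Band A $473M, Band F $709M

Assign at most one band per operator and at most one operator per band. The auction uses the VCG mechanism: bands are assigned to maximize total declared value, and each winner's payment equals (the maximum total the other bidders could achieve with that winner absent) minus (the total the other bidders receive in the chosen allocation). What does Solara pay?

Efficient allocation: Pulse→Band A ($821M), PeakComm→Band C ($801M), Solara→Band B ($766M), VistaNet→Band F ($831M), OrbitCom→Band E ($890M); total welfare W = $4109M.
Solara receives Band B at value $766M, so the others get W − 766 = $3343M.
Without Solara: best allocation of the remaining 4 bidders over all 5 bands is Pulse→Band B ($931M), PeakComm→Band C ($801M), VistaNet→Band F ($831M), OrbitCom→Band E ($890M), total $3453M.
VCG payment = (others' best without Solara) − (others' welfare with Solara) = 3453 − 3343 = $110M.

Solara pays $110M.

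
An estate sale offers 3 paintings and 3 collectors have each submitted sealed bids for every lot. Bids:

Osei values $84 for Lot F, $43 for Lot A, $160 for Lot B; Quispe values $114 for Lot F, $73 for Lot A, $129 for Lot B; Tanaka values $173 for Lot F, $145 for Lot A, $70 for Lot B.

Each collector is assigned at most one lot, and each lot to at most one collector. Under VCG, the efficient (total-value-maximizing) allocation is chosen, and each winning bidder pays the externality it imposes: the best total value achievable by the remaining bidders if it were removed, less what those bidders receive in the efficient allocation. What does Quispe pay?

Efficient allocation: Osei→Lot B ($160), Quispe→Lot F ($114), Tanaka→Lot A ($145); total welfare W = $419.
Quispe receives Lot F at value $114, so the others get W − 114 = $305.
Without Quispe: best allocation of the remaining 2 bidders over all 3 lots is Osei→Lot B ($160), Tanaka→Lot F ($173), total $333.
VCG payment = (others' best without Quispe) − (others' welfare with Quispe) = 333 − 305 = $28.

Quispe pays $28.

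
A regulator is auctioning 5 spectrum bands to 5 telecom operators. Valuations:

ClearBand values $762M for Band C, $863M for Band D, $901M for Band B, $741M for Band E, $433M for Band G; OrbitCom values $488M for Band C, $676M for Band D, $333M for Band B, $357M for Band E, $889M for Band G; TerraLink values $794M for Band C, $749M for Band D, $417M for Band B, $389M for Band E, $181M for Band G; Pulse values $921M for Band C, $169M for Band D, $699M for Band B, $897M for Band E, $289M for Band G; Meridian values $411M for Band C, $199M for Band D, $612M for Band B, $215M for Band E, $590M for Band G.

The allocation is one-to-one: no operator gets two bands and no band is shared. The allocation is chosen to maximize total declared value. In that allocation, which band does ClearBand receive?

ClearBand receives Band D.

This is the linear assignment problem.
Optimal: ClearBand→Band D ($863M), OrbitCom→Band G ($889M), TerraLink→Band C ($794M), Pulse→Band E ($897M), Meridian→Band B ($612M) — total 863+889+794+897+612 = $4055M.
Column-greedy (each band in turn goes to its best remaining operator) gives $3674M, worse by 381.
Next-best assignment: ClearBand→Band E, OrbitCom→Band G, TerraLink→Band D, Pulse→Band C, Meridian→Band B = $3912M.
Checked against all permutations: $4055M is optimal.
ClearBand's own top band is Band B ($901M), but forcing ClearBand→Band B and reassigning the rest optimally gives only $3858M — worse by 197.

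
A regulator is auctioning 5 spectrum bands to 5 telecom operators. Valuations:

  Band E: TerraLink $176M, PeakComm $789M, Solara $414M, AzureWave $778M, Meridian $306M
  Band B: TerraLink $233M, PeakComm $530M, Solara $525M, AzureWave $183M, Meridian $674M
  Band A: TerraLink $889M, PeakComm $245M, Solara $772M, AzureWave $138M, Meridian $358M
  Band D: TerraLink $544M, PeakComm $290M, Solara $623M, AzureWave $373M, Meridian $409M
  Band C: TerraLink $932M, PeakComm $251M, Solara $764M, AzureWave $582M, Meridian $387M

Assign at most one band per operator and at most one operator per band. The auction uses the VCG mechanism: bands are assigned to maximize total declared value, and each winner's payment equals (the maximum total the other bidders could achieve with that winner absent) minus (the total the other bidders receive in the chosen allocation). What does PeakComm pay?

Efficient allocation: TerraLink→Band A ($889M), PeakComm→Band E ($789M), Solara→Band D ($623M), AzureWave→Band C ($582M), Meridian→Band B ($674M); total welfare W = $3557M.
PeakComm receives Band E at value $789M, so the others get W − 789 = $2768M.
Without PeakComm: best allocation of the remaining 4 bidders over all 5 bands is TerraLink→Band C ($932M), Solara→Band A ($772M), AzureWave→Band E ($778M), Meridian→Band B ($674M), total $3156M.
VCG payment = (others' best without PeakComm) − (others' welfare with PeakComm) = 3156 − 2768 = $388M.

PeakComm pays $388M.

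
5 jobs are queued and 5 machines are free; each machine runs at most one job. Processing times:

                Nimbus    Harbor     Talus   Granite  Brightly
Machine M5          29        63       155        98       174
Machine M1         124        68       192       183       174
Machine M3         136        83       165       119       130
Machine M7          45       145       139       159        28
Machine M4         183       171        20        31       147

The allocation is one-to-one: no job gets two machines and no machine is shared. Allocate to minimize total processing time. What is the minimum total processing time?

Optimal: Nimbus→Machine M5 (29 min), Harbor→Machine M1 (68 min), Talus→Machine M4 (20 min), Granite→Machine M3 (119 min), Brightly→Machine M7 (28 min) — total 29+68+20+119+28 = 264 min.
Next-best assignment: Nimbus→Machine M5, Harbor→Machine M1, Talus→Machine M3, Granite→Machine M4, Brightly→Machine M7 = 321 min.

Minimum total: 264 min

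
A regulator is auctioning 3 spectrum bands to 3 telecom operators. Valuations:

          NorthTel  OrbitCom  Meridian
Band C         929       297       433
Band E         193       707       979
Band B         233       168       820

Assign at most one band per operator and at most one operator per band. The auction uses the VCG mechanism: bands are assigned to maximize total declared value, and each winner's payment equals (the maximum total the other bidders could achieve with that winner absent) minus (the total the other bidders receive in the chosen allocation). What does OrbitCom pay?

Efficient allocation: NorthTel→Band C ($929M), OrbitCom→Band E ($707M), Meridian→Band B ($820M); total welfare W = $2456M.
OrbitCom receives Band E at value $707M, so the others get W − 707 = $1749M.
Without OrbitCom: best allocation of the remaining 2 bidders over all 3 bands is NorthTel→Band C ($929M), Meridian→Band E ($979M), total $1908M.
VCG payment = (others' best without OrbitCom) − (others' welfare with OrbitCom) = 1908 − 1749 = $159M.

OrbitCom pays $159M.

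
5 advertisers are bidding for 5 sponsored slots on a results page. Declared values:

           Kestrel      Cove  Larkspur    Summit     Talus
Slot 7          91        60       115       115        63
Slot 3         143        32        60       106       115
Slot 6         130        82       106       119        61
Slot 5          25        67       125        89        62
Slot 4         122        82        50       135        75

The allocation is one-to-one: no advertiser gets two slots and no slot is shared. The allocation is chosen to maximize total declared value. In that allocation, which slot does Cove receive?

Cove receives Slot 4.

Optimal: Kestrel→Slot 6 ($130), Cove→Slot 4 ($82), Larkspur→Slot 5 ($125), Summit→Slot 7 ($115), Talus→Slot 3 ($115) — total 130+82+125+115+115 = $567.
Column-greedy (each slot in turn goes to its best remaining advertiser) gives $519, worse by 48.
Swapping Summit↔Larkspur (Summit→Slot 5 $89, Larkspur→Slot 7 $115) loses 36.
Cove's own top slot is Slot 6 ($82), but forcing Cove→Slot 6 and reassigning the rest optimally gives only $559 — worse by 8.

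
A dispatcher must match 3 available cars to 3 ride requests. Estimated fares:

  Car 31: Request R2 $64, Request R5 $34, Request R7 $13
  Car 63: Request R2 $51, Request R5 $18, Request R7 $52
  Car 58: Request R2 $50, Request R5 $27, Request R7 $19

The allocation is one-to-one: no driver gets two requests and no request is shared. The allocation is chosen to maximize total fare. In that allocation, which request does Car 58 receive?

Optimal: Car 31→Request R2 ($64), Car 63→Request R7 ($52), Car 58→Request R5 ($27) — total 64+52+27 = $143.
No other one-to-one assignment exceeds $143.
Car 58's own top request is Request R2 ($50), but forcing Car 58→Request R2 and reassigning the rest optimally gives only $136 — worse by 7.

Car 58 receives Request R5.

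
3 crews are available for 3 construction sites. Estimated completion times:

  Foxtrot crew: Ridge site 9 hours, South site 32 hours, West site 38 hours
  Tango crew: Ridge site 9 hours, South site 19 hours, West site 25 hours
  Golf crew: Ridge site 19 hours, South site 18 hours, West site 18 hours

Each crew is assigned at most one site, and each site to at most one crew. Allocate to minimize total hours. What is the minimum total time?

Minimum total: 46 hours

Optimal: Foxtrot crew→Ridge site (9 hours), Tango crew→South site (19 hours), Golf crew→West site (18 hours) — total 9+19+18 = 46 hours.
Column-greedy (each site in turn goes to its cheapest remaining crew) gives 52 hours, worse by 6.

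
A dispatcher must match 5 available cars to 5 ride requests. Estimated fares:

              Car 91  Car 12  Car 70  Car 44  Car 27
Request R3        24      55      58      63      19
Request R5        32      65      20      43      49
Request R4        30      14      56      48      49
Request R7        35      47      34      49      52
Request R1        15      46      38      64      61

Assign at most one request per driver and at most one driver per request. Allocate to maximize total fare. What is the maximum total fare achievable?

Optimal: Car 91→Request R7 ($35), Car 12→Request R5 ($65), Car 70→Request R4 ($56), Car 44→Request R3 ($63), Car 27→Request R1 ($61) — total 35+65+56+63+61 = $280.
Max-entry greedy (repeatedly take the single best remaining cell) gives $269, worse by 11.
Swapping Car 27↔Car 12 (Car 27→Request R5 $49, Car 12→Request R1 $46) loses 31.
Every other assignment is strictly worse.

Max total: $280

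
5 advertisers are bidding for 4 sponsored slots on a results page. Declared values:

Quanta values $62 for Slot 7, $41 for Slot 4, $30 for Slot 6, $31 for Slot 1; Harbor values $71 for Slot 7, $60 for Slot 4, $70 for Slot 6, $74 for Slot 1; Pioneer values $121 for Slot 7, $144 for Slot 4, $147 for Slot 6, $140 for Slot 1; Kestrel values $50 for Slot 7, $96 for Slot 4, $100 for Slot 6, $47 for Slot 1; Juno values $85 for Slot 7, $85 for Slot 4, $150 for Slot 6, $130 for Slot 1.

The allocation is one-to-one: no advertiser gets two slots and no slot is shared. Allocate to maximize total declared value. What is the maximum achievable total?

Optimal: Harbor→Slot 7 ($71), Kestrel→Slot 4 ($96), Juno→Slot 6 ($150), Pioneer→Slot 1 ($140) — total 71+96+150+140 = $457.
Max-entry greedy (repeatedly take the single best remaining cell) gives $430, worse by 27.
Checked against all permutations: $457 is optimal.

Max total: $457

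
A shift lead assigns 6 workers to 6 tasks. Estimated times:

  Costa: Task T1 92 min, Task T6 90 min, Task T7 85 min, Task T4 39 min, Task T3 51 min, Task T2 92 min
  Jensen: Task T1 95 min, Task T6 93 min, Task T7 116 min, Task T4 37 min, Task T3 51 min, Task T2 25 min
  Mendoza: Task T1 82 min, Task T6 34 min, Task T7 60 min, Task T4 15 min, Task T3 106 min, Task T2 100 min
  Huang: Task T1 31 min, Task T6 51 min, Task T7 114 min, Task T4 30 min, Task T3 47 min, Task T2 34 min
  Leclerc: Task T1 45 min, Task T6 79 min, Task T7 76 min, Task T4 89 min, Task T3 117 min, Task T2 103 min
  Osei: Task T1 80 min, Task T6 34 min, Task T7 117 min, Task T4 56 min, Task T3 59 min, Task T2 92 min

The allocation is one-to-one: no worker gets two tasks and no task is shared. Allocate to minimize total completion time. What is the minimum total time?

Optimal: Costa→Task T3 (51 min), Jensen→Task T2 (25 min), Mendoza→Task T4 (15 min), Huang→Task T1 (31 min), Leclerc→Task T7 (76 min), Osei→Task T6 (34 min) — total 51+25+15+31+76+34 = 232 min.
Column-greedy (each task in turn goes to its cheapest remaining worker) gives 321 min, worse by 89.

Minimum total: 232 min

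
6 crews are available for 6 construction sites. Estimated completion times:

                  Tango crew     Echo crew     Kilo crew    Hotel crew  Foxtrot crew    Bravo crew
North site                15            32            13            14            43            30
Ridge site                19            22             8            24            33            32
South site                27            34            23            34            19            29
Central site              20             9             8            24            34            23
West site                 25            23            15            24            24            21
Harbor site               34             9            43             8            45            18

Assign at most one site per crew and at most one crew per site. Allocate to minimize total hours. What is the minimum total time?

Optimal: Tango crew→North site (15 hours), Echo crew→Central site (9 hours), Kilo crew→Ridge site (8 hours), Hotel crew→Harbor site (8 hours), Foxtrot crew→South site (19 hours), Bravo crew→West site (21 hours) — total 15+9+8+8+19+21 = 80 hours.
Column-greedy (each site in turn goes to its cheapest remaining crew) gives 89 hours, worse by 9.
Next-best assignment: Tango crew→Ridge site, Echo crew→Central site, Kilo crew→North site, Hotel crew→Harbor site, Foxtrot crew→South site, Bravo crew→West site = 89 hours.
Swapping Foxtrot crew↔Bravo crew (Foxtrot crew→West site 24 hours, Bravo crew→South site 29 hours) adds 13.

Min total: 80 hours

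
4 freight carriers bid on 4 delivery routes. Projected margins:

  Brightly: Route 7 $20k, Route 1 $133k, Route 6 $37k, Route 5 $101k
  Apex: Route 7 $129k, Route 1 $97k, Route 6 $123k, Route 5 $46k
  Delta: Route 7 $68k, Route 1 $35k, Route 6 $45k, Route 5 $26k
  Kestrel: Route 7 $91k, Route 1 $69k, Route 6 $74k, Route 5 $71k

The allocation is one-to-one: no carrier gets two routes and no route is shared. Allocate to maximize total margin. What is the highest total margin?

This is the linear assignment problem.
Optimal: Brightly→Route 1 ($133k), Apex→Route 6 ($123k), Delta→Route 7 ($68k), Kestrel→Route 5 ($71k) — total 133+123+68+71 = $395k.
Column-greedy (each route in turn goes to its best remaining carrier) gives $362k, worse by 33.
Swapping Delta↔Brightly (Delta→Route 1 $35k, Brightly→Route 7 $20k) loses 146.
No other one-to-one assignment exceeds $395k.

Maximum total: $395k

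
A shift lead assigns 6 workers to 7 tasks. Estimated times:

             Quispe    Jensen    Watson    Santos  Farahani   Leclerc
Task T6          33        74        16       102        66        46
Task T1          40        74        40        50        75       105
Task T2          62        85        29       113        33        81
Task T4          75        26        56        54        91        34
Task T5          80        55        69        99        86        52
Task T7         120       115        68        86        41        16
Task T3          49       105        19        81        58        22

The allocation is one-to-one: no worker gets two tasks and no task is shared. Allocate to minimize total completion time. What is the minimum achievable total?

Treat this as an assignment problem: match each worker to one task.
Optimal: Quispe→Task T6 (33 min), Jensen→Task T4 (26 min), Watson→Task T3 (19 min), Santos→Task T1 (50 min), Farahani→Task T2 (33 min), Leclerc→Task T7 (16 min) — total 33+26+19+50+33+16 = 177 min.
Min-entry greedy (repeatedly take the single cheapest remaining cell) gives 212 min, worse by 35.
Swapping Farahani↔Jensen (Farahani→Task T4 91 min, Jensen→Task T2 85 min) adds 117.

Minimum total: 177 min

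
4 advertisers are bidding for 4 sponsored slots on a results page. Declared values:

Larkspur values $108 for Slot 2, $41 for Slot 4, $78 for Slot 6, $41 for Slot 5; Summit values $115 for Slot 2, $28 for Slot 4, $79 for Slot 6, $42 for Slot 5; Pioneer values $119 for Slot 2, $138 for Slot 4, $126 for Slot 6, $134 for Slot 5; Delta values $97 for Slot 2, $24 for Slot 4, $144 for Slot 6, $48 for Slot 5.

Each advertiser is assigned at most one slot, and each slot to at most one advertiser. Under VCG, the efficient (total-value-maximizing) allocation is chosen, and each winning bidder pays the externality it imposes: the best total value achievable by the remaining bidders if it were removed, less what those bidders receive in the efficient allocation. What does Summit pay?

Summit pays $67.

Efficient allocation: Larkspur→Slot 5 ($41), Summit→Slot 2 ($115), Pioneer→Slot 4 ($138), Delta→Slot 6 ($144); total welfare W = $438.
Summit receives Slot 2 at value $115, so the others get W − 115 = $323.
Without Summit: best allocation of the remaining 3 bidders over all 4 slots is Larkspur→Slot 2 ($108), Pioneer→Slot 4 ($138), Delta→Slot 6 ($144), total $390.
VCG payment = (others' best without Summit) − (others' welfare with Summit) = 390 − 323 = $67.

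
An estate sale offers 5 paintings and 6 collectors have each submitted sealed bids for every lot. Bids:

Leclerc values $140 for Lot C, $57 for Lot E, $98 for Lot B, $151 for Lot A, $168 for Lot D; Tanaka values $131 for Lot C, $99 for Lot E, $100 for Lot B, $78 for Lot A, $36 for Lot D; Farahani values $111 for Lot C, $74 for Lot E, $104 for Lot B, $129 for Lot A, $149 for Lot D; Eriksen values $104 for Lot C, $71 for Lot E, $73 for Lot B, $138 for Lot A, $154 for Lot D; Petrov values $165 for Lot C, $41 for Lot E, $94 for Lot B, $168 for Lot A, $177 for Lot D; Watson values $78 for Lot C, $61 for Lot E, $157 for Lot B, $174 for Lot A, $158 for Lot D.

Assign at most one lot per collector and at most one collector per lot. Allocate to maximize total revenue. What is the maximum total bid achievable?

This is the linear assignment problem.
Optimal: Petrov→Lot C ($165), Tanaka→Lot E ($99), Watson→Lot B ($157), Eriksen→Lot A ($138), Leclerc→Lot D ($168) — total 165+99+157+138+168 = $727.
Next-best assignment: Petrov→Lot C, Tanaka→Lot E, Watson→Lot B, Leclerc→Lot A, Eriksen→Lot D = $726.

Max total: $727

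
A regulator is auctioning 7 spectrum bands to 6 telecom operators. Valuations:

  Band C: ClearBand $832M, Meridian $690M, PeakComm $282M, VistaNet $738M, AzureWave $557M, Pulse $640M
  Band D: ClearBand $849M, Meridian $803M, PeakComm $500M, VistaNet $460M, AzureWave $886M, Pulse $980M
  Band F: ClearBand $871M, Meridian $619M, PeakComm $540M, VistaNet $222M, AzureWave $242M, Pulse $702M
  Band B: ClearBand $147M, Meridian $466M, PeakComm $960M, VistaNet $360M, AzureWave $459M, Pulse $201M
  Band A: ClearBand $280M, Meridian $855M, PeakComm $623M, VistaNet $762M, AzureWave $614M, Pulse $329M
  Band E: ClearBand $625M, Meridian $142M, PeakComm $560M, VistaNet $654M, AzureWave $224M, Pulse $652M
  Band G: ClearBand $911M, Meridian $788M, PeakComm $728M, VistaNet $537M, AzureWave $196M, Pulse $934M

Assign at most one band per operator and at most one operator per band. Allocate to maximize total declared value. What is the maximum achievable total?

Maximum total: $5244M

Optimal: ClearBand→Band F ($871M), Meridian→Band A ($855M), PeakComm→Band B ($960M), VistaNet→Band C ($738M), AzureWave→Band D ($886M), Pulse→Band G ($934M) — total 871+855+960+738+886+934 = $5244M.
Max-entry greedy (repeatedly take the single best remaining cell) gives $4686M, worse by 558.
Next-best assignment: ClearBand→Band F, Meridian→Band A, PeakComm→Band B, VistaNet→Band E, AzureWave→Band D, Pulse→Band G = $5160M.
Swapping PeakComm↔AzureWave (PeakComm→Band D $500M, AzureWave→Band B $459M) loses 887.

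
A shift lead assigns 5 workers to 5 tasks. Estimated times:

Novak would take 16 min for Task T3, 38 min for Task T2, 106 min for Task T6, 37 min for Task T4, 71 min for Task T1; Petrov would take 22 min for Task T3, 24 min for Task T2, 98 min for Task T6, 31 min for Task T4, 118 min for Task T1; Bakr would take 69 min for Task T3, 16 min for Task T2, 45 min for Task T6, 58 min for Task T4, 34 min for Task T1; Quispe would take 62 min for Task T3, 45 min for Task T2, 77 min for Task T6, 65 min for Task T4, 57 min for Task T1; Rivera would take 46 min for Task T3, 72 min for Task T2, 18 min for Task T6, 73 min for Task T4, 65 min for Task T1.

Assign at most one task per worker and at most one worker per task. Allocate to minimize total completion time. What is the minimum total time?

Minimum total: 138 min

Treat this as an assignment problem: match each worker to one task.
Optimal: Novak→Task T3 (16 min), Petrov→Task T4 (31 min), Bakr→Task T2 (16 min), Quispe→Task T1 (57 min), Rivera→Task T6 (18 min) — total 16+31+16+57+18 = 138 min.
Row-greedy (each worker in turn takes its cheapest remaining task) gives 157 min, worse by 19.
Checked against all permutations: 138 min is optimal.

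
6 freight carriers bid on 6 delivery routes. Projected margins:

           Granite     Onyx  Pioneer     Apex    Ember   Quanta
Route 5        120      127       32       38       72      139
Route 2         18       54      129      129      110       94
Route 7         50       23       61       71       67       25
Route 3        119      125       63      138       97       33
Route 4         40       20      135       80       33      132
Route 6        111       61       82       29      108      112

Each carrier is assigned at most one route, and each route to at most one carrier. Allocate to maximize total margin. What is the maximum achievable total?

Max total: $706k

This is a one-to-one assignment (maximum-weight bipartite matching).
Optimal: Granite→Route 6 ($111k), Onyx→Route 3 ($125k), Pioneer→Route 4 ($135k), Apex→Route 2 ($129k), Ember→Route 7 ($67k), Quanta→Route 5 ($139k) — total 111+125+135+129+67+139 = $706k.
Max-entry greedy (repeatedly take the single best remaining cell) gives $656k, worse by 50.
Next-best assignment: Granite→Route 6, Onyx→Route 5, Pioneer→Route 2, Apex→Route 3, Ember→Route 7, Quanta→Route 4 = $704k.
Swapping Apex↔Quanta (Apex→Route 5 $38k, Quanta→Route 2 $94k) loses 136.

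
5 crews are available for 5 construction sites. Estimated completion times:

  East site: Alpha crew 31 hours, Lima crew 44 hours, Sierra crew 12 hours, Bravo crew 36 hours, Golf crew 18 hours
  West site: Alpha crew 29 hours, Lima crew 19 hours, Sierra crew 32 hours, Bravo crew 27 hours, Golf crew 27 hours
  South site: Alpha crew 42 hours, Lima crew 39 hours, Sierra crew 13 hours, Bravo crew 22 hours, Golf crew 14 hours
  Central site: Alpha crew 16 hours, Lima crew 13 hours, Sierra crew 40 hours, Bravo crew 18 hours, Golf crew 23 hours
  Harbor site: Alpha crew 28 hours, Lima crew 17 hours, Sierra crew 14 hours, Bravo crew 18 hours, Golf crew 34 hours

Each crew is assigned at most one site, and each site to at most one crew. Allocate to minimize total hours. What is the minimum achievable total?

This is the linear assignment problem.
Optimal: Alpha crew→Central site (16 hours), Lima crew→West site (19 hours), Sierra crew→East site (12 hours), Bravo crew→Harbor site (18 hours), Golf crew→South site (14 hours) — total 16+19+12+18+14 = 79 hours.
Row-greedy (each crew in turn takes its cheapest remaining site) gives 94 hours, worse by 15.
Next-best assignment: Alpha crew→Central site, Lima crew→West site, Sierra crew→South site, Bravo crew→Harbor site, Golf crew→East site = 84 hours.
Swapping Sierra crew↔Alpha crew (Sierra crew→Central site 40 hours, Alpha crew→East site 31 hours) adds 43.

Minimum total: 79 hours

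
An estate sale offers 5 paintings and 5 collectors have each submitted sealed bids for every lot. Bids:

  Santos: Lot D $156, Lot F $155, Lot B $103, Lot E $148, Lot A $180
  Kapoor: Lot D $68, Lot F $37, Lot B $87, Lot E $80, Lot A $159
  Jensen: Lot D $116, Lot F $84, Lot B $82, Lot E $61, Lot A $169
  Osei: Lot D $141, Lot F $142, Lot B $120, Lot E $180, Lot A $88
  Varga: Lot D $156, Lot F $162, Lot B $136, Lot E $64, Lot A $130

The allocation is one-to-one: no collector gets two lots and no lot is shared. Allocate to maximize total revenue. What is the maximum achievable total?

Treat this as an assignment problem: match each collector to one lot.
Optimal: Santos→Lot D ($156), Kapoor→Lot B ($87), Jensen→Lot A ($169), Osei→Lot E ($180), Varga→Lot F ($162) — total 156+87+169+180+162 = $754.
Max-entry greedy (repeatedly take the single best remaining cell) gives $725, worse by 29.
Next-best assignment: Santos→Lot F, Kapoor→Lot B, Jensen→Lot A, Osei→Lot E, Varga→Lot D = $747.

Max total: $754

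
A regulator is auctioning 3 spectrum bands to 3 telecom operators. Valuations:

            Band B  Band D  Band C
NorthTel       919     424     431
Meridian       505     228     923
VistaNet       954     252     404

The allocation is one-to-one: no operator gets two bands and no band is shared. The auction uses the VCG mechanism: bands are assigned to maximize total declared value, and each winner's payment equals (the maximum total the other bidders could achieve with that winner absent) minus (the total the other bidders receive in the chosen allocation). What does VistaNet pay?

VistaNet pays $495M.

Efficient allocation: NorthTel→Band D ($424M), Meridian→Band C ($923M), VistaNet→Band B ($954M); total welfare W = $2301M.
VistaNet receives Band B at value $954M, so the others get W − 954 = $1347M.
Without VistaNet: best allocation of the remaining 2 bidders over all 3 bands is NorthTel→Band B ($919M), Meridian→Band C ($923M), total $1842M.
VCG payment = (others' best without VistaNet) − (others' welfare with VistaNet) = 1842 − 1347 = $495M.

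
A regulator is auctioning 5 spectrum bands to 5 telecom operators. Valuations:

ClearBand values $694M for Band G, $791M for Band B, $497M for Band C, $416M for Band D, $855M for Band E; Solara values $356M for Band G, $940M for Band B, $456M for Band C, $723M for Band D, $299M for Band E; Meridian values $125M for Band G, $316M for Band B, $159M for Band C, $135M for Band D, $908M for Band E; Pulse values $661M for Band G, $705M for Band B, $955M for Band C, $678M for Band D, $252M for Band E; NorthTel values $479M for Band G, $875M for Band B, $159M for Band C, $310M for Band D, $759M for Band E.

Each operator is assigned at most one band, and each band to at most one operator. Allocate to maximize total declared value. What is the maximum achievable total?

Treat this as an assignment problem: match each operator to one band.
Optimal: ClearBand→Band G ($694M), Solara→Band D ($723M), Meridian→Band E ($908M), Pulse→Band C ($955M), NorthTel→Band B ($875M) — total 694+723+908+955+875 = $4155M.
Column-greedy (each band in turn goes to its best remaining operator) gives $3807M, worse by 348.
Next-best assignment: ClearBand→Band B, Solara→Band D, Meridian→Band E, Pulse→Band C, NorthTel→Band G = $3856M.
No other one-to-one assignment exceeds $4155M.

Maximum total: $4155M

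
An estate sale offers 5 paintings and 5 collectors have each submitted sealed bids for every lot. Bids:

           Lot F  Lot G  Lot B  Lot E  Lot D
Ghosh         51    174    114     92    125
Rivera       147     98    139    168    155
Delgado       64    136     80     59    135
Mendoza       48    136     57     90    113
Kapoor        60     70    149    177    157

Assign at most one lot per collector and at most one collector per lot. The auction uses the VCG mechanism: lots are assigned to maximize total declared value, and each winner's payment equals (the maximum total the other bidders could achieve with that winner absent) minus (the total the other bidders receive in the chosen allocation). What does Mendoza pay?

Efficient allocation: Ghosh→Lot B ($114), Rivera→Lot F ($147), Delgado→Lot D ($135), Mendoza→Lot G ($136), Kapoor→Lot E ($177); total welfare W = $709.
Mendoza receives Lot G at value $136, so the others get W − 136 = $573.
Without Mendoza: best allocation of the remaining 4 bidders over all 5 lots is Ghosh→Lot G ($174), Rivera→Lot F ($147), Delgado→Lot D ($135), Kapoor→Lot E ($177), total $633.
VCG payment = (others' best without Mendoza) − (others' welfare with Mendoza) = 633 − 573 = $60.

Mendoza pays $60.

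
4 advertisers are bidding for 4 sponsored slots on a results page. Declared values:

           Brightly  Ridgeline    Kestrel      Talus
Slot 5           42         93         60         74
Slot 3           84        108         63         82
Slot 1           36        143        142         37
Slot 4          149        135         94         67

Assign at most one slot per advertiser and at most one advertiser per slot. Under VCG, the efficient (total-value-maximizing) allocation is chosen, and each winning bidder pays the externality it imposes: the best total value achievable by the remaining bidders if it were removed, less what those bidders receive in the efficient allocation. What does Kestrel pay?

Kestrel pays $43.

Efficient allocation: Brightly→Slot 4 ($149), Ridgeline→Slot 3 ($108), Kestrel→Slot 1 ($142), Talus→Slot 5 ($74); total welfare W = $473.
Kestrel receives Slot 1 at value $142, so the others get W − 142 = $331.
Without Kestrel: best allocation of the remaining 3 bidders over all 4 slots is Brightly→Slot 4 ($149), Ridgeline→Slot 1 ($143), Talus→Slot 3 ($82), total $374.
VCG payment = (others' best without Kestrel) − (others' welfare with Kestrel) = 374 − 331 = $43.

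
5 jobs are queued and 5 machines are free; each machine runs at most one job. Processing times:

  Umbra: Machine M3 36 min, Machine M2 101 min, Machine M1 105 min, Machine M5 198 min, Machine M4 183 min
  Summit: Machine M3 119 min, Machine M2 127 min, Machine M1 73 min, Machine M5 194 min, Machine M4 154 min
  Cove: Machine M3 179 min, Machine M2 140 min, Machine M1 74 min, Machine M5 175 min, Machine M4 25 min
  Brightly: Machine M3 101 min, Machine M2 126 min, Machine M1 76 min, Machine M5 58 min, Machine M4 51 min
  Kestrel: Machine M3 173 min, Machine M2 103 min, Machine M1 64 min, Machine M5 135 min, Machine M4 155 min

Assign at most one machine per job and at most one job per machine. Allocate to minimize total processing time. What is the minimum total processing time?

Minimum total: 295 min

This is a one-to-one assignment (minimum-cost bipartite matching).
Optimal: Umbra→Machine M3 (36 min), Summit→Machine M1 (73 min), Cove→Machine M4 (25 min), Brightly→Machine M5 (58 min), Kestrel→Machine M2 (103 min) — total 36+73+25+58+103 = 295 min.
Min-entry greedy (repeatedly take the single cheapest remaining cell) gives 310 min, worse by 15.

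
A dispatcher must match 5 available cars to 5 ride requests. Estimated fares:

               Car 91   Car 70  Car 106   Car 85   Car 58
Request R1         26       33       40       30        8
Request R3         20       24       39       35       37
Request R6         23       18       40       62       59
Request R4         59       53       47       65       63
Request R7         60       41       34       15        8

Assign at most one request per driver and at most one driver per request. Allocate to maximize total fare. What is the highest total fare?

Optimal: Car 91→Request R7 ($60), Car 70→Request R1 ($33), Car 106→Request R3 ($39), Car 85→Request R6 ($62), Car 58→Request R4 ($63) — total 60+33+39+62+63 = $257.
Next-best assignment: Car 91→Request R7, Car 70→Request R1, Car 106→Request R3, Car 85→Request R4, Car 58→Request R6 = $256.

Max total: $257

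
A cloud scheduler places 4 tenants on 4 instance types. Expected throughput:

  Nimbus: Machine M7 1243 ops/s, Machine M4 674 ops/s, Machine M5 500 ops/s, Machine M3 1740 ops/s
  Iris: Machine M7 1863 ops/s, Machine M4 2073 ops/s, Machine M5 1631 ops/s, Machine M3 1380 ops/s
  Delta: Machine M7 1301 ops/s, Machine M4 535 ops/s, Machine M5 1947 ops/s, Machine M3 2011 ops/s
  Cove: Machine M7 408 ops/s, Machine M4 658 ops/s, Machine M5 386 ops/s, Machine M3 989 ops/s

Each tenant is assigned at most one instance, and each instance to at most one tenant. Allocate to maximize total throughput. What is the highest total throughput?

Optimal: Nimbus→Machine M7 (1243 ops/s), Iris→Machine M4 (2073 ops/s), Delta→Machine M5 (1947 ops/s), Cove→Machine M3 (989 ops/s) — total 1243+2073+1947+989 = 6252 ops/s.
Column-greedy (each instance in turn goes to its best remaining tenant) gives 5473 ops/s, worse by 779.
Next-best assignment: Nimbus→Machine M3, Iris→Machine M7, Delta→Machine M5, Cove→Machine M4 = 6208 ops/s.
Swapping Nimbus↔Delta (Nimbus→Machine M5 500 ops/s, Delta→Machine M7 1301 ops/s) loses 1389.

Maximum total: 6252 ops/s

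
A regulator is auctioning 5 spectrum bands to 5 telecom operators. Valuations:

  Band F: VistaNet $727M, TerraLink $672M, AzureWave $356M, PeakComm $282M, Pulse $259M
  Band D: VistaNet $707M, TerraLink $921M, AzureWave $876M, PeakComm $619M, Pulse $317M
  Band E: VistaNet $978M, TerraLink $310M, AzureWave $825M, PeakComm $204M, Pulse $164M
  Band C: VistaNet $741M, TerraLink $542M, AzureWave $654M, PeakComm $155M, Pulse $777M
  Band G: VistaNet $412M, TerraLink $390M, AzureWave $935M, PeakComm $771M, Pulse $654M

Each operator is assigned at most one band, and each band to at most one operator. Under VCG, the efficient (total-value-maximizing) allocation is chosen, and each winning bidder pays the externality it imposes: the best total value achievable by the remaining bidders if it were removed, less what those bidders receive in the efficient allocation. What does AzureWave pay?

Efficient allocation: VistaNet→Band E ($978M), TerraLink→Band F ($672M), AzureWave→Band D ($876M), PeakComm→Band G ($771M), Pulse→Band C ($777M); total welfare W = $4074M.
AzureWave receives Band D at value $876M, so the others get W − 876 = $3198M.
Without AzureWave: best allocation of the remaining 4 bidders over all 5 bands is VistaNet→Band E ($978M), TerraLink→Band D ($921M), PeakComm→Band G ($771M), Pulse→Band C ($777M), total $3447M.
VCG payment = (others' best without AzureWave) − (others' welfare with AzureWave) = 3447 − 3198 = $249M.

AzureWave pays $249M.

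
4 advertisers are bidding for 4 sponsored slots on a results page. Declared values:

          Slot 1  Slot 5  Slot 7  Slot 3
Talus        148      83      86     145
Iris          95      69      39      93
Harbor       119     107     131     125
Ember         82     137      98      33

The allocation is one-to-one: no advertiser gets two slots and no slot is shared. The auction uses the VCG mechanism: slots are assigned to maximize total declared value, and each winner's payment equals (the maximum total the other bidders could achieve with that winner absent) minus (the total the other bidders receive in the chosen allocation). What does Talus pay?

Efficient allocation: Talus→Slot 1 ($148), Iris→Slot 3 ($93), Harbor→Slot 7 ($131), Ember→Slot 5 ($137); total welfare W = $509.
Talus receives Slot 1 at value $148, so the others get W − 148 = $361.
Without Talus: best allocation of the remaining 3 bidders over all 4 slots is Iris→Slot 1 ($95), Harbor→Slot 7 ($131), Ember→Slot 5 ($137), total $363.
VCG payment = (others' best without Talus) − (others' welfare with Talus) = 363 − 361 = $2.

Talus pays $2.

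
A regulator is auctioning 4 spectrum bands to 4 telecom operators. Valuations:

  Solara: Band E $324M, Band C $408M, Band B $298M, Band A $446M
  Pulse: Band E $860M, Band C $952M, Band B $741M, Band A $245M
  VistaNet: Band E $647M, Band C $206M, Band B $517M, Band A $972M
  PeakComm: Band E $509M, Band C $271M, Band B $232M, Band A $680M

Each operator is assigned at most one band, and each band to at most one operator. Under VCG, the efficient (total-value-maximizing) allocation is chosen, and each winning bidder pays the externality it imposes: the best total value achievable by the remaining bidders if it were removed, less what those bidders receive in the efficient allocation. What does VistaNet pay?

VistaNet pays $197M.

Efficient allocation: Solara→Band B ($298M), Pulse→Band C ($952M), VistaNet→Band A ($972M), PeakComm→Band E ($509M); total welfare W = $2731M.
VistaNet receives Band A at value $972M, so the others get W − 972 = $1759M.
Without VistaNet: best allocation of the remaining 3 bidders over all 4 bands is Solara→Band E ($324M), Pulse→Band C ($952M), PeakComm→Band A ($680M), total $1956M.
VCG payment = (others' best without VistaNet) − (others' welfare with VistaNet) = 1956 − 1759 = $197M.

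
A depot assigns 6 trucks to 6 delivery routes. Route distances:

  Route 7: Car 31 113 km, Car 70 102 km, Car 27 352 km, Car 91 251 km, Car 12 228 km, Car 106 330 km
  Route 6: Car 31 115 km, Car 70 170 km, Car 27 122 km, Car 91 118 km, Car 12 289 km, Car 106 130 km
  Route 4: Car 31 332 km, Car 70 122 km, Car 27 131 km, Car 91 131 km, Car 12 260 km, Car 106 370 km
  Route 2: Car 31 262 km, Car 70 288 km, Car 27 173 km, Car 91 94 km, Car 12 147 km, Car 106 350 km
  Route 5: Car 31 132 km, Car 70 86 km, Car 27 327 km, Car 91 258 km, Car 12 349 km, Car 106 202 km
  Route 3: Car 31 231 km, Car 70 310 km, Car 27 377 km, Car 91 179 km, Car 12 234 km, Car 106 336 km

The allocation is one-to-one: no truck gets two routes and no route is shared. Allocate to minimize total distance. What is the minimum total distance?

Minimum total: 786 km

This is the linear assignment problem.
Optimal: Car 31→Route 7 (113 km), Car 70→Route 5 (86 km), Car 27→Route 4 (131 km), Car 91→Route 3 (179 km), Car 12→Route 2 (147 km), Car 106→Route 6 (130 km) — total 113+86+131+179+147+130 = 786 km.
Row-greedy (each truck in turn takes its cheapest remaining route) gives 1019 km, worse by 233.
No other one-to-one assignment undercuts 786 km.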